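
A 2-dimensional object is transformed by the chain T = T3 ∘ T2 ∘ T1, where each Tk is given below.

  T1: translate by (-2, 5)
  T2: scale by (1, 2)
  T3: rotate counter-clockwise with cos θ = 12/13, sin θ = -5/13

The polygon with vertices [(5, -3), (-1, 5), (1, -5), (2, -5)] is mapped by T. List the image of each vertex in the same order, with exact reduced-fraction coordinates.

image vertices: (56/13, 33/13), (64/13, 255/13), (-12/13, 5/13), (0, 0)

T1 translate by (-2, 5): (5, -3) → (3, 2); (-1, 5) → (-3, 10); (1, -5) → (-1, 0); (2, -5) → (0, 0)
T2 scale by (1, 2): (3, 2) → (3, 4); (-3, 10) → (-3, 20); (-1, 0) → (-1, 0); (0, 0) → (0, 0)
T3 rotate counter-clockwise with cos θ = 12/13, sin θ = -5/13: (3, 4) → (56/13, 33/13); (-3, 20) → (64/13, 255/13); (-1, 0) → (-12/13, 5/13); (0, 0) → (0, 0)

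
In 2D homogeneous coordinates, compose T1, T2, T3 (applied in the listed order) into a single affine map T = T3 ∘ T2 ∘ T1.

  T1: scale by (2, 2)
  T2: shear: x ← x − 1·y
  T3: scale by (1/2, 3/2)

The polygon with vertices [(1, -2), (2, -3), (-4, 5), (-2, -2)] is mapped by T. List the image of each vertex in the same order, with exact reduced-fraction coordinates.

T1 scale by (2, 2): (1, -2) → (2, -4); (2, -3) → (4, -6); (-4, 5) → (-8, 10); (-2, -2) → (-4, -4)
T2 shear: x ← x − 1·y: (2, -4) → (6, -4); (4, -6) → (10, -6); (-8, 10) → (-18, 10); (-4, -4) → (0, -4)
T3 scale by (1/2, 3/2): (6, -4) → (3, -6); (10, -6) → (5, -9); (-18, 10) → (-9, 15); (0, -4) → (0, -6)

image vertices: (3, -6), (5, -9), (-9, 15), (0, -6)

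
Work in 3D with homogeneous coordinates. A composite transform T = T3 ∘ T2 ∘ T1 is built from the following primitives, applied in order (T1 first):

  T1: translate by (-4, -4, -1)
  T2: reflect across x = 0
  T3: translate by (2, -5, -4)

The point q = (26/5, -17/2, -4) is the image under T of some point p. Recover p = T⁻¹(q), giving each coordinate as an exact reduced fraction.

T1 = [1 0 0 -4; 0 1 0 -4; 0 0 1 -1; 0 0 0 1]
T2·T1 = [-1 0 0 4; 0 1 0 -4; 0 0 1 -1; 0 0 0 1]
T3·…·T1 = [-1 0 0 6; 0 1 0 -9; 0 0 1 -5; 0 0 0 1]
det M = -1; M⁻¹ = [-1 0 0 6; 0 1 0 9; 0 0 1 5; 0 0 0 1]
M⁻¹ · (26/5, -17/2, -4)ᵀ = (4/5, 1/2, 1)ᵀ

p = (4/5, 1/2, 1)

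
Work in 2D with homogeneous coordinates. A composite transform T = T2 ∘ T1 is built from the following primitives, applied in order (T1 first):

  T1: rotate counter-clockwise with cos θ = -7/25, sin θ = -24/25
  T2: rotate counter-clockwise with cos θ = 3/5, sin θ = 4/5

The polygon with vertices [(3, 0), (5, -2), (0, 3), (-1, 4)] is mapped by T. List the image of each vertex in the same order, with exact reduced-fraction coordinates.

image vertices: (9/5, -12/5), (7/5, -26/5), (12/5, 9/5), (13/5, 16/5)

T1 rotate counter-clockwise with cos θ = -7/25, sin θ = -24/25: (3, 0) → (-21/25, -72/25); (5, -2) → (-83/25, -106/25); (0, 3) → (72/25, -21/25); (-1, 4) → (103/25, -4/25)
T2 rotate counter-clockwise with cos θ = 3/5, sin θ = 4/5: (-21/25, -72/25) → (9/5, -12/5); (-83/25, -106/25) → (7/5, -26/5); (72/25, -21/25) → (12/5, 9/5); (103/25, -4/25) → (13/5, 16/5)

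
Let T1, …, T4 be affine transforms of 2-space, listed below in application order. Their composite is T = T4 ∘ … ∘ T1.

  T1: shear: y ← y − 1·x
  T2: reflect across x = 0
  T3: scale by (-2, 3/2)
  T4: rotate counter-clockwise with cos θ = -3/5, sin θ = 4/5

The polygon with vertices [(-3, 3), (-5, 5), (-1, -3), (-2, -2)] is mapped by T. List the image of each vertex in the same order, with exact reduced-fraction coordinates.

T1 shear: y ← y − 1·x: (-3, 3) → (-3, 6); (-5, 5) → (-5, 10); (-1, -3) → (-1, -2); (-2, -2) → (-2, 0)
T2 reflect across x = 0: (-3, 6) → (3, 6); (-5, 10) → (5, 10); (-1, -2) → (1, -2); (-2, 0) → (2, 0)
T3 scale by (-2, 3/2): (3, 6) → (-6, 9); (5, 10) → (-10, 15); (1, -2) → (-2, -3); (2, 0) → (-4, 0)
T4 rotate counter-clockwise with cos θ = -3/5, sin θ = 4/5: (-6, 9) → (-18/5, -51/5); (-10, 15) → (-6, -17); (-2, -3) → (18/5, 1/5); (-4, 0) → (12/5, -16/5)

image vertices: (-18/5, -51/5), (-6, -17), (18/5, 1/5), (12/5, -16/5)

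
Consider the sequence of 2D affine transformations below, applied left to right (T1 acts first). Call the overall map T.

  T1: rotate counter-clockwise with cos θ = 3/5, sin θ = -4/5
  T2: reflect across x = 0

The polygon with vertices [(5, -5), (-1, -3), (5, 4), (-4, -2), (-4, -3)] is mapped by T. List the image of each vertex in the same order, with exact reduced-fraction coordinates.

image vertices: (1, -7), (3, -1), (-31/5, -8/5), (4, 2), (24/5, 7/5)

T1 rotate counter-clockwise with cos θ = 3/5, sin θ = -4/5: (5, -5) → (-1, -7); (-1, -3) → (-3, -1); (5, 4) → (31/5, -8/5); (-4, -2) → (-4, 2); (-4, -3) → (-24/5, 7/5)
T2 reflect across x = 0: (-1, -7) → (1, -7); (-3, -1) → (3, -1); (31/5, -8/5) → (-31/5, -8/5); (-4, 2) → (4, 2); (-24/5, 7/5) → (24/5, 7/5)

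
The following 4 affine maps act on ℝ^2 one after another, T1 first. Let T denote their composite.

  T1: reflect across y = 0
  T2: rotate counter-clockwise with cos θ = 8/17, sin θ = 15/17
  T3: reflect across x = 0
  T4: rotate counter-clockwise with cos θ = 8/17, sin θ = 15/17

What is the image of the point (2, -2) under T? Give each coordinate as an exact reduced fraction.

T(p) = (-2, 2)

T1 reflect across y = 0: (2, -2) → (2, 2)
T2 rotate counter-clockwise with cos θ = 8/17, sin θ = 15/17: (2, 2) → (-14/17, 46/17)
T3 reflect across x = 0: (-14/17, 46/17) → (14/17, 46/17)
T4 rotate counter-clockwise with cos θ = 8/17, sin θ = 15/17: (14/17, 46/17) → (-2, 2)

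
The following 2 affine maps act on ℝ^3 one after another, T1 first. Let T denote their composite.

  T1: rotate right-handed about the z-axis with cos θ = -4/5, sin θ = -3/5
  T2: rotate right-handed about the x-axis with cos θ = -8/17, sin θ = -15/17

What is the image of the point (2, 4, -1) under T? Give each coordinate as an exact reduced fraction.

T(p) = (4/5, 101/85, 74/17)

T1 rotate right-handed about the z-axis with cos θ = -4/5, sin θ = -3/5: (2, 4, -1) → (4/5, -22/5, -1)
T2 rotate right-handed about the x-axis with cos θ = -8/17, sin θ = -15/17: (4/5, -22/5, -1) → (4/5, 101/85, 74/17)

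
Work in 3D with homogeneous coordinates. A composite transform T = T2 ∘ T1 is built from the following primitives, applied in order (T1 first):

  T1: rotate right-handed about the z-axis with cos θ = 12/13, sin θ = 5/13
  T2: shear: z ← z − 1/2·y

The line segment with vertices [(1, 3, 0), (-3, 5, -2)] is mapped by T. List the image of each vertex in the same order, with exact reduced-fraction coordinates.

T1 rotate right-handed about the z-axis with cos θ = 12/13, sin θ = 5/13: (1, 3, 0) → (-3/13, 41/13, 0); (-3, 5, -2) → (-61/13, 45/13, -2)
T2 shear: z ← z − 1/2·y: (-3/13, 41/13, 0) → (-3/13, 41/13, -41/26); (-61/13, 45/13, -2) → (-61/13, 45/13, -97/26)

image vertices: (-3/13, 41/13, -41/26), (-61/13, 45/13, -97/26)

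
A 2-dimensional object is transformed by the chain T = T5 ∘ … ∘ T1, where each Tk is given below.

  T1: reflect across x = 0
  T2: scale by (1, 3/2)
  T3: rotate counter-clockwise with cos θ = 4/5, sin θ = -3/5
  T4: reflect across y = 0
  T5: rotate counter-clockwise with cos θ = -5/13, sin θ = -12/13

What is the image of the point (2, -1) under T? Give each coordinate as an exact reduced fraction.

T(p) = (25/26, 30/13)

T1 reflect across x = 0: (2, -1) → (-2, -1)
T2 scale by (1, 3/2): (-2, -1) → (-2, -3/2)
T3 rotate counter-clockwise with cos θ = 4/5, sin θ = -3/5: (-2, -3/2) → (-5/2, 0)
T4 reflect across y = 0: (-5/2, 0) → (-5/2, 0)
T5 rotate counter-clockwise with cos θ = -5/13, sin θ = -12/13: (-5/2, 0) → (25/26, 30/13)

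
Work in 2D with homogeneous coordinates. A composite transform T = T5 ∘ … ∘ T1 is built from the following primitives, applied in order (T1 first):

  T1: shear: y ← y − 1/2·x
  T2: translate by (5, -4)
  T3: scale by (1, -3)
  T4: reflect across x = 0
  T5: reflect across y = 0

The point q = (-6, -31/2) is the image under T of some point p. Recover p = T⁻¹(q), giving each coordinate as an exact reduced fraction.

p = (1, -2/3)

T1 = [1 0 0; -1/2 1 0; 0 0 1]
T2·T1 = [1 0 5; -1/2 1 -4; 0 0 1]
T3·…·T1 = [1 0 5; 3/2 -3 12; 0 0 1]
T4·…·T1 = [-1 0 -5; 3/2 -3 12; 0 0 1]
T5·…·T1 = [-1 0 -5; -3/2 3 -12; 0 0 1]
det M = -3; M⁻¹ = [-1 0 -5; -1/2 1/3 3/2; 0 0 1]
M⁻¹ · (-6, -31/2)ᵀ = (1, -2/3)ᵀ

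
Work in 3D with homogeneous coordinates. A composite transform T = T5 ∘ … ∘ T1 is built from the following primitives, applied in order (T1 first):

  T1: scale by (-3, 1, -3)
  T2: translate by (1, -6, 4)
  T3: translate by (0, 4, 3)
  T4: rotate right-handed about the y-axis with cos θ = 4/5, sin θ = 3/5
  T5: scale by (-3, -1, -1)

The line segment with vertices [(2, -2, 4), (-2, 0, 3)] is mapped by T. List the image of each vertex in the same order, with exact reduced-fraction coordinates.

image vertices: (21, 4, 1), (-66/5, 2, 29/5)

T1 scale by (-3, 1, -3): (2, -2, 4) → (-6, -2, -12); (-2, 0, 3) → (6, 0, -9)
T2 translate by (1, -6, 4): (-6, -2, -12) → (-5, -8, -8); (6, 0, -9) → (7, -6, -5)
T3 translate by (0, 4, 3): (-5, -8, -8) → (-5, -4, -5); (7, -6, -5) → (7, -2, -2)
T4 rotate right-handed about the y-axis with cos θ = 4/5, sin θ = 3/5: (-5, -4, -5) → (-7, -4, -1); (7, -2, -2) → (22/5, -2, -29/5)
T5 scale by (-3, -1, -1): (-7, -4, -1) → (21, 4, 1); (22/5, -2, -29/5) → (-66/5, 2, 29/5)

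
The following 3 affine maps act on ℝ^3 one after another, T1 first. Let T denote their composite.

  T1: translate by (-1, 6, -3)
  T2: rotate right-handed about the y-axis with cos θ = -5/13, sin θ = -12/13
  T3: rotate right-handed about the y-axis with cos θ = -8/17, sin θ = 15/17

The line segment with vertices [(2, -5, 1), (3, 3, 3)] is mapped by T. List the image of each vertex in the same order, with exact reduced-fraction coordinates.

T1 translate by (-1, 6, -3): (2, -5, 1) → (1, 1, -2); (3, 3, 3) → (2, 9, 0)
T2 rotate right-handed about the y-axis with cos θ = -5/13, sin θ = -12/13: (1, 1, -2) → (19/13, 1, 22/13); (2, 9, 0) → (-10/13, 9, 24/13)
T3 rotate right-handed about the y-axis with cos θ = -8/17, sin θ = 15/17: (19/13, 1, 22/13) → (178/221, 1, -461/221); (-10/13, 9, 24/13) → (440/221, 9, -42/221)

image vertices: (178/221, 1, -461/221), (440/221, 9, -42/221)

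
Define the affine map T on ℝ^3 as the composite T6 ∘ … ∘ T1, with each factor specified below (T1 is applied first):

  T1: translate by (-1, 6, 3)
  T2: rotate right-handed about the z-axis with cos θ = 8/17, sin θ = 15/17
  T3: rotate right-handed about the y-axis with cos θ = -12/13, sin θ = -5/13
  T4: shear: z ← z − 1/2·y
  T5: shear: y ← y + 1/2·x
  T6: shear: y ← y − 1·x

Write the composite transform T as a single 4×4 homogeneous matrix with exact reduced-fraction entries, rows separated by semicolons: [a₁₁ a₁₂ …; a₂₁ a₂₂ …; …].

T = [-96/221 180/221 -5/13 921/221; 243/221 14/221 5/26 -63/442; -115/442 -127/221 -12/13 -2633/442; 0 0 0 1]

T1 = [1 0 0 -1; 0 1 0 6; 0 0 1 3; 0 0 0 1]
T2·T1 = [8/17 -15/17 0 -98/17; 15/17 8/17 0 33/17; 0 0 1 3; 0 0 0 1]
T3·…·T1 = [-96/221 180/221 -5/13 921/221; 15/17 8/17 0 33/17; 40/221 -75/221 -12/13 -1102/221; 0 0 0 1]
T4·…·T1 = [-96/221 180/221 -5/13 921/221; 15/17 8/17 0 33/17; -115/442 -127/221 -12/13 -2633/442; 0 0 0 1]
T5·…·T1 = [-96/221 180/221 -5/13 921/221; 147/221 194/221 -5/26 1779/442; -115/442 -127/221 -12/13 -2633/442; 0 0 0 1]
T6·…·T1 = [-96/221 180/221 -5/13 921/221; 243/221 14/221 5/26 -63/442; -115/442 -127/221 -12/13 -2633/442; 0 0 0 1]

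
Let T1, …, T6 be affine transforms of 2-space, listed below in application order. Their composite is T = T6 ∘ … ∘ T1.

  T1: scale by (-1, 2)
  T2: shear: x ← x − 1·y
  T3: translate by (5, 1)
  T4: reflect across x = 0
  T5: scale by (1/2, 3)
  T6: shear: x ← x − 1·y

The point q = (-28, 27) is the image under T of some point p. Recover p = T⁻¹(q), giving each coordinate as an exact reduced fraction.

T1 = [-1 0 0; 0 2 0; 0 0 1]
T2·T1 = [-1 -2 0; 0 2 0; 0 0 1]
T3·…·T1 = [-1 -2 5; 0 2 1; 0 0 1]
T4·…·T1 = [1 2 -5; 0 2 1; 0 0 1]
T5·…·T1 = [1/2 1 -5/2; 0 6 3; 0 0 1]
T6·…·T1 = [1/2 -5 -11/2; 0 6 3; 0 0 1]
det M = 3; M⁻¹ = [2 5/3 6; 0 1/6 -1/2; 0 0 1]
M⁻¹ · (-28, 27)ᵀ = (-5, 4)ᵀ

p = (-5, 4)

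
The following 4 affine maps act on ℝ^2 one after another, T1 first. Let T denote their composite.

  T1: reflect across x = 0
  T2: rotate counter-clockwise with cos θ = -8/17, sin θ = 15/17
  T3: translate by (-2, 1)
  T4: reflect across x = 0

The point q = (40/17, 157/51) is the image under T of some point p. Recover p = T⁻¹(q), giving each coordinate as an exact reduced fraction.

p = (-2, -2/3)

T1 = [-1 0 0; 0 1 0; 0 0 1]
T2·T1 = [8/17 -15/17 0; -15/17 -8/17 0; 0 0 1]
T3·…·T1 = [8/17 -15/17 -2; -15/17 -8/17 1; 0 0 1]
T4·…·T1 = [-8/17 15/17 2; -15/17 -8/17 1; 0 0 1]
det M = 1; M⁻¹ = [-8/17 -15/17 31/17; 15/17 -8/17 -22/17; 0 0 1]
M⁻¹ · (40/17, 157/51)ᵀ = (-2, -2/3)ᵀ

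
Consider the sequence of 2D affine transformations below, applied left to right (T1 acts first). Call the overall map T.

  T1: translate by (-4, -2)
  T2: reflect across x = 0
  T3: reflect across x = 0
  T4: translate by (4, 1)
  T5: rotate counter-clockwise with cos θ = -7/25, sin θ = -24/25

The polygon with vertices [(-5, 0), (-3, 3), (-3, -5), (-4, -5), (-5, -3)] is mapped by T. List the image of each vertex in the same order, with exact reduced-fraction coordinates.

T1 translate by (-4, -2): (-5, 0) → (-9, -2); (-3, 3) → (-7, 1); (-3, -5) → (-7, -7); (-4, -5) → (-8, -7); (-5, -3) → (-9, -5)
T2 reflect across x = 0: (-9, -2) → (9, -2); (-7, 1) → (7, 1); (-7, -7) → (7, -7); (-8, -7) → (8, -7); (-9, -5) → (9, -5)
T3 reflect across x = 0: (9, -2) → (-9, -2); (7, 1) → (-7, 1); (7, -7) → (-7, -7); (8, -7) → (-8, -7); (9, -5) → (-9, -5)
T4 translate by (4, 1): (-9, -2) → (-5, -1); (-7, 1) → (-3, 2); (-7, -7) → (-3, -6); (-8, -7) → (-4, -6); (-9, -5) → (-5, -4)
T5 rotate counter-clockwise with cos θ = -7/25, sin θ = -24/25: (-5, -1) → (11/25, 127/25); (-3, 2) → (69/25, 58/25); (-3, -6) → (-123/25, 114/25); (-4, -6) → (-116/25, 138/25); (-5, -4) → (-61/25, 148/25)

image vertices: (11/25, 127/25), (69/25, 58/25), (-123/25, 114/25), (-116/25, 138/25), (-61/25, 148/25)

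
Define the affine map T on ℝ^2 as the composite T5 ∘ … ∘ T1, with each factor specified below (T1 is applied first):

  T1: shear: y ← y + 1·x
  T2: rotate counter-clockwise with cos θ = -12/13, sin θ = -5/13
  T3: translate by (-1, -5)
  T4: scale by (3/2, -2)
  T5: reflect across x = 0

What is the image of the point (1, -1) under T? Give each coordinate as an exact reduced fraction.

T1 shear: y ← y + 1·x: (1, -1) → (1, 0)
T2 rotate counter-clockwise with cos θ = -12/13, sin θ = -5/13: (1, 0) → (-12/13, -5/13)
T3 translate by (-1, -5): (-12/13, -5/13) → (-25/13, -70/13)
T4 scale by (3/2, -2): (-25/13, -70/13) → (-75/26, 140/13)
T5 reflect across x = 0: (-75/26, 140/13) → (75/26, 140/13)

T(p) = (75/26, 140/13)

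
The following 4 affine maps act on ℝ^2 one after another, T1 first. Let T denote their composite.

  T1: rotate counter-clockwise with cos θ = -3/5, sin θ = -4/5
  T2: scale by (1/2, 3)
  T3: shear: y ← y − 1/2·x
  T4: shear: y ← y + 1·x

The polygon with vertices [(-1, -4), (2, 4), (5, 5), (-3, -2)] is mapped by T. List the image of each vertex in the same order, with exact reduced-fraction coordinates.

T1 rotate counter-clockwise with cos θ = -3/5, sin θ = -4/5: (-1, -4) → (-13/5, 16/5); (2, 4) → (2, -4); (5, 5) → (1, -7); (-3, -2) → (1/5, 18/5)
T2 scale by (1/2, 3): (-13/5, 16/5) → (-13/10, 48/5); (2, -4) → (1, -12); (1, -7) → (1/2, -21); (1/5, 18/5) → (1/10, 54/5)
T3 shear: y ← y − 1/2·x: (-13/10, 48/5) → (-13/10, 41/4); (1, -12) → (1, -25/2); (1/2, -21) → (1/2, -85/4); (1/10, 54/5) → (1/10, 43/4)
T4 shear: y ← y + 1·x: (-13/10, 41/4) → (-13/10, 179/20); (1, -25/2) → (1, -23/2); (1/2, -85/4) → (1/2, -83/4); (1/10, 43/4) → (1/10, 217/20)

image vertices: (-13/10, 179/20), (1, -23/2), (1/2, -83/4), (1/10, 217/20)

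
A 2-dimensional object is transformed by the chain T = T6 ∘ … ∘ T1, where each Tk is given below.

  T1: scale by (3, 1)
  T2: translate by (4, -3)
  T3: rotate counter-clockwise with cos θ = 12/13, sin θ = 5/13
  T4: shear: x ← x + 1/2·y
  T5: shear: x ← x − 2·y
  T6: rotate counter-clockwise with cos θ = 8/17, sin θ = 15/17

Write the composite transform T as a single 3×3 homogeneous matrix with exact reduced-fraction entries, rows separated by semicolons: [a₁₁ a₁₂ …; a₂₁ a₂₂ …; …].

T = [-9/17 -28/17 72/17; 645/442 -249/221 1177/221; 0 0 1]

T1 = [3 0 0; 0 1 0; 0 0 1]
T2·T1 = [3 0 4; 0 1 -3; 0 0 1]
T3·…·T1 = [36/13 -5/13 63/13; 15/13 12/13 -16/13; 0 0 1]
T4·…·T1 = [87/26 1/13 55/13; 15/13 12/13 -16/13; 0 0 1]
T5·…·T1 = [27/26 -23/13 87/13; 15/13 12/13 -16/13; 0 0 1]
T6·…·T1 = [-9/17 -28/17 72/17; 645/442 -249/221 1177/221; 0 0 1]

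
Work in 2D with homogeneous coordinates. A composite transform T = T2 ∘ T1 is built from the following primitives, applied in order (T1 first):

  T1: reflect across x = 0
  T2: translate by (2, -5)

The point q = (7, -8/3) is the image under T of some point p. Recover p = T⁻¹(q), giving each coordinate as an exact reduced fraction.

p = (-5, 7/3)

T1 = [-1 0 0; 0 1 0; 0 0 1]
T2·T1 = [-1 0 2; 0 1 -5; 0 0 1]
det M = -1; M⁻¹ = [-1 0 2; 0 1 5; 0 0 1]
M⁻¹ · (7, -8/3)ᵀ = (-5, 7/3)ᵀ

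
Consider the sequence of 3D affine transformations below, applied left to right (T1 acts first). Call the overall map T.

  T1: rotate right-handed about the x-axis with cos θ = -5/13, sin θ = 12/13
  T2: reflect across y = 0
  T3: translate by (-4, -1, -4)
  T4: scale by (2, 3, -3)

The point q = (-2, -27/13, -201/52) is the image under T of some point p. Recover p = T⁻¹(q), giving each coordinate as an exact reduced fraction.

p = (3, 5, -7/4)

T1 = [1 0 0 0; 0 -5/13 -12/13 0; 0 12/13 -5/13 0; 0 0 0 1]
T2·T1 = [1 0 0 0; 0 5/13 12/13 0; 0 12/13 -5/13 0; 0 0 0 1]
T3·…·T1 = [1 0 0 -4; 0 5/13 12/13 -1; 0 12/13 -5/13 -4; 0 0 0 1]
T4·…·T1 = [2 0 0 -8; 0 15/13 36/13 -3; 0 -36/13 15/13 12; 0 0 0 1]
det M = 18; M⁻¹ = [1/2 0 0 4; 0 5/39 -4/13 53/13; 0 4/13 5/39 -8/13; 0 0 0 1]
M⁻¹ · (-2, -27/13, -201/52)ᵀ = (3, 5, -7/4)ᵀ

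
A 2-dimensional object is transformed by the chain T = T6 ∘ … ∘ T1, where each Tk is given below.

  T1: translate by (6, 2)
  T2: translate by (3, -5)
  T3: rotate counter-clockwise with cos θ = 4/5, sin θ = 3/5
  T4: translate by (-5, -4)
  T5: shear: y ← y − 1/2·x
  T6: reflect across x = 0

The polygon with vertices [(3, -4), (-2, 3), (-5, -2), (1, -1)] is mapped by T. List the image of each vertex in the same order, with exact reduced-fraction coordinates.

T1 translate by (6, 2): (3, -4) → (9, -2); (-2, 3) → (4, 5); (-5, -2) → (1, 0); (1, -1) → (7, 1)
T2 translate by (3, -5): (9, -2) → (12, -7); (4, 5) → (7, 0); (1, 0) → (4, -5); (7, 1) → (10, -4)
T3 rotate counter-clockwise with cos θ = 4/5, sin θ = 3/5: (12, -7) → (69/5, 8/5); (7, 0) → (28/5, 21/5); (4, -5) → (31/5, -8/5); (10, -4) → (52/5, 14/5)
T4 translate by (-5, -4): (69/5, 8/5) → (44/5, -12/5); (28/5, 21/5) → (3/5, 1/5); (31/5, -8/5) → (6/5, -28/5); (52/5, 14/5) → (27/5, -6/5)
T5 shear: y ← y − 1/2·x: (44/5, -12/5) → (44/5, -34/5); (3/5, 1/5) → (3/5, -1/10); (6/5, -28/5) → (6/5, -31/5); (27/5, -6/5) → (27/5, -39/10)
T6 reflect across x = 0: (44/5, -34/5) → (-44/5, -34/5); (3/5, -1/10) → (-3/5, -1/10); (6/5, -31/5) → (-6/5, -31/5); (27/5, -39/10) → (-27/5, -39/10)

image vertices: (-44/5, -34/5), (-3/5, -1/10), (-6/5, -31/5), (-27/5, -39/10)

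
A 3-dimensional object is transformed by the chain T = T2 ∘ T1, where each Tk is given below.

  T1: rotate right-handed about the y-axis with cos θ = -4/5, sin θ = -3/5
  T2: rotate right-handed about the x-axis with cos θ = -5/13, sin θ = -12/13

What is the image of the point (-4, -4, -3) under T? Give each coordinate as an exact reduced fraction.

T(p) = (5, 20/13, 48/13)

T1 rotate right-handed about the y-axis with cos θ = -4/5, sin θ = -3/5: (-4, -4, -3) → (5, -4, 0)
T2 rotate right-handed about the x-axis with cos θ = -5/13, sin θ = -12/13: (5, -4, 0) → (5, 20/13, 48/13)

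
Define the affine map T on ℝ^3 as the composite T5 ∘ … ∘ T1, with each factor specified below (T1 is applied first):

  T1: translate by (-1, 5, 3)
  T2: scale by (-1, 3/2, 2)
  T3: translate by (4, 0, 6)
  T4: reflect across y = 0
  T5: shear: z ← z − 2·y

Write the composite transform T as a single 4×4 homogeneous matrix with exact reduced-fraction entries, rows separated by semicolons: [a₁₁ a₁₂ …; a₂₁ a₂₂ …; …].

T1 = [1 0 0 -1; 0 1 0 5; 0 0 1 3; 0 0 0 1]
T2·T1 = [-1 0 0 1; 0 3/2 0 15/2; 0 0 2 6; 0 0 0 1]
T3·…·T1 = [-1 0 0 5; 0 3/2 0 15/2; 0 0 2 12; 0 0 0 1]
T4·…·T1 = [-1 0 0 5; 0 -3/2 0 -15/2; 0 0 2 12; 0 0 0 1]
T5·…·T1 = [-1 0 0 5; 0 -3/2 0 -15/2; 0 3 2 27; 0 0 0 1]

T = [-1 0 0 5; 0 -3/2 0 -15/2; 0 3 2 27; 0 0 0 1]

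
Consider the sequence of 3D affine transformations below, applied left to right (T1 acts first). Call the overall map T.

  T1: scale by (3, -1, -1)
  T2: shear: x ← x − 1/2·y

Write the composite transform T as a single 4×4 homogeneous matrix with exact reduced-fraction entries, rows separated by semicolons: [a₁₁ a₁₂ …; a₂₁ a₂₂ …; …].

T = [3 1/2 0 0; 0 -1 0 0; 0 0 -1 0; 0 0 0 1]

T1 = [3 0 0 0; 0 -1 0 0; 0 0 -1 0; 0 0 0 1]
T2·T1 = [3 1/2 0 0; 0 -1 0 0; 0 0 -1 0; 0 0 0 1]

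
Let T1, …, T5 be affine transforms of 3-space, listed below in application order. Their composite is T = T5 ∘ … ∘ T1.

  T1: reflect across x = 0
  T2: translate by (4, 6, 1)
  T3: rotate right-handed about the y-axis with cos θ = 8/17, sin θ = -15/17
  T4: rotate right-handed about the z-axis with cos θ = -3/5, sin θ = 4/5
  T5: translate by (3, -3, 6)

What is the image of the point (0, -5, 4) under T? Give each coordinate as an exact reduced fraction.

T(p) = (316/85, -478/85, 202/17)

T1 reflect across x = 0: (0, -5, 4) → (0, -5, 4)
T2 translate by (4, 6, 1): (0, -5, 4) → (4, 1, 5)
T3 rotate right-handed about the y-axis with cos θ = 8/17, sin θ = -15/17: (4, 1, 5) → (-43/17, 1, 100/17)
T4 rotate right-handed about the z-axis with cos θ = -3/5, sin θ = 4/5: (-43/17, 1, 100/17) → (61/85, -223/85, 100/17)
T5 translate by (3, -3, 6): (61/85, -223/85, 100/17) → (316/85, -478/85, 202/17)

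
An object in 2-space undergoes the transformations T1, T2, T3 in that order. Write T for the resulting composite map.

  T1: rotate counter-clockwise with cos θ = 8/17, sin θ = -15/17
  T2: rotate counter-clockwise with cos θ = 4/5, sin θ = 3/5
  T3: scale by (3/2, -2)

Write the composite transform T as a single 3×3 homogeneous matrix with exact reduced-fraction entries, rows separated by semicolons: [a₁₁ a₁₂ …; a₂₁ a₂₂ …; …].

T1 = [8/17 15/17 0; -15/17 8/17 0; 0 0 1]
T2·T1 = [77/85 36/85 0; -36/85 77/85 0; 0 0 1]
T3·…·T1 = [231/170 54/85 0; 72/85 -154/85 0; 0 0 1]

T = [231/170 54/85 0; 72/85 -154/85 0; 0 0 1]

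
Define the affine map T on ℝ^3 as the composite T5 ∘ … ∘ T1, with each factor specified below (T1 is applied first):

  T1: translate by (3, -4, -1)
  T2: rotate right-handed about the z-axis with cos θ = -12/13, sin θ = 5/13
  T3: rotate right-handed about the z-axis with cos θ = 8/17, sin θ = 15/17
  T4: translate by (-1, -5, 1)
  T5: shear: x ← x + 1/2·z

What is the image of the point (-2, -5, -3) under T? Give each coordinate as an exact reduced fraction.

T1 translate by (3, -4, -1): (-2, -5, -3) → (1, -9, -4)
T2 rotate right-handed about the z-axis with cos θ = -12/13, sin θ = 5/13: (1, -9, -4) → (33/13, 113/13, -4)
T3 rotate right-handed about the z-axis with cos θ = 8/17, sin θ = 15/17: (33/13, 113/13, -4) → (-1431/221, 1399/221, -4)
T4 translate by (-1, -5, 1): (-1431/221, 1399/221, -4) → (-1652/221, 294/221, -3)
T5 shear: x ← x + 1/2·z: (-1652/221, 294/221, -3) → (-3967/442, 294/221, -3)

T(p) = (-3967/442, 294/221, -3)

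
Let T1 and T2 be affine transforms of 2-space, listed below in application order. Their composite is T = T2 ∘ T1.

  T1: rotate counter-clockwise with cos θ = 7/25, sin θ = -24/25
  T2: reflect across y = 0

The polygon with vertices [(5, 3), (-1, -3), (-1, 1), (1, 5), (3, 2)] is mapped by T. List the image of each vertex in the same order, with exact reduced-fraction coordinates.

T1 rotate counter-clockwise with cos θ = 7/25, sin θ = -24/25: (5, 3) → (107/25, -99/25); (-1, -3) → (-79/25, 3/25); (-1, 1) → (17/25, 31/25); (1, 5) → (127/25, 11/25); (3, 2) → (69/25, -58/25)
T2 reflect across y = 0: (107/25, -99/25) → (107/25, 99/25); (-79/25, 3/25) → (-79/25, -3/25); (17/25, 31/25) → (17/25, -31/25); (127/25, 11/25) → (127/25, -11/25); (69/25, -58/25) → (69/25, 58/25)

image vertices: (107/25, 99/25), (-79/25, -3/25), (17/25, -31/25), (127/25, -11/25), (69/25, 58/25)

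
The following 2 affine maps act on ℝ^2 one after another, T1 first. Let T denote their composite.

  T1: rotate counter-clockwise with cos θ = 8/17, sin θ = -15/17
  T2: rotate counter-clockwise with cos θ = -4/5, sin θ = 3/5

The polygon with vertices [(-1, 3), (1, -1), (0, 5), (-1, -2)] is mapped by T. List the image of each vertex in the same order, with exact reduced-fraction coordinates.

T1 rotate counter-clockwise with cos θ = 8/17, sin θ = -15/17: (-1, 3) → (37/17, 39/17); (1, -1) → (-7/17, -23/17); (0, 5) → (75/17, 40/17); (-1, -2) → (-38/17, -1/17)
T2 rotate counter-clockwise with cos θ = -4/5, sin θ = 3/5: (37/17, 39/17) → (-53/17, -9/17); (-7/17, -23/17) → (97/85, 71/85); (75/17, 40/17) → (-84/17, 13/17); (-38/17, -1/17) → (31/17, -22/17)

image vertices: (-53/17, -9/17), (97/85, 71/85), (-84/17, 13/17), (31/17, -22/17)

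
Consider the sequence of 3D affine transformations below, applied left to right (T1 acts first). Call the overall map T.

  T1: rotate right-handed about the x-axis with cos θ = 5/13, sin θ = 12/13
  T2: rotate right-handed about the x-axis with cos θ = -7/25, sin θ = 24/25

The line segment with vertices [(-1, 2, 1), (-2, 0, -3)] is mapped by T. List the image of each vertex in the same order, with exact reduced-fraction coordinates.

image vertices: (-1, -682/325, -251/325), (-2, 108/325, 969/325)

T1 rotate right-handed about the x-axis with cos θ = 5/13, sin θ = 12/13: (-1, 2, 1) → (-1, -2/13, 29/13); (-2, 0, -3) → (-2, 36/13, -15/13)
T2 rotate right-handed about the x-axis with cos θ = -7/25, sin θ = 24/25: (-1, -2/13, 29/13) → (-1, -682/325, -251/325); (-2, 36/13, -15/13) → (-2, 108/325, 969/325)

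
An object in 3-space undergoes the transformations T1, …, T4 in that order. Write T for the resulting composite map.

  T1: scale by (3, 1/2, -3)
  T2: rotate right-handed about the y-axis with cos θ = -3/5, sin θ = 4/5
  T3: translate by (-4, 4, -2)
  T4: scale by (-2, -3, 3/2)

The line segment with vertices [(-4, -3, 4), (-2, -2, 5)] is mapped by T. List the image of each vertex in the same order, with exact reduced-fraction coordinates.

image vertices: (64/5, -15/2, 111/5), (124/5, -9, 177/10)

T1 scale by (3, 1/2, -3): (-4, -3, 4) → (-12, -3/2, -12); (-2, -2, 5) → (-6, -1, -15)
T2 rotate right-handed about the y-axis with cos θ = -3/5, sin θ = 4/5: (-12, -3/2, -12) → (-12/5, -3/2, 84/5); (-6, -1, -15) → (-42/5, -1, 69/5)
T3 translate by (-4, 4, -2): (-12/5, -3/2, 84/5) → (-32/5, 5/2, 74/5); (-42/5, -1, 69/5) → (-62/5, 3, 59/5)
T4 scale by (-2, -3, 3/2): (-32/5, 5/2, 74/5) → (64/5, -15/2, 111/5); (-62/5, 3, 59/5) → (124/5, -9, 177/10)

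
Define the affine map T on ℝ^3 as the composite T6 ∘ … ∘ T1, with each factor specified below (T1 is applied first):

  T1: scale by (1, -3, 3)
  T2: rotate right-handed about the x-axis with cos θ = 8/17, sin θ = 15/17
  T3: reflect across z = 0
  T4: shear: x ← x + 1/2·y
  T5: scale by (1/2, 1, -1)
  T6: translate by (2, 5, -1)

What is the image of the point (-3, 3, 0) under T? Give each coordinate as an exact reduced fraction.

T(p) = (-19/34, 13/17, -152/17)

T1 scale by (1, -3, 3): (-3, 3, 0) → (-3, -9, 0)
T2 rotate right-handed about the x-axis with cos θ = 8/17, sin θ = 15/17: (-3, -9, 0) → (-3, -72/17, -135/17)
T3 reflect across z = 0: (-3, -72/17, -135/17) → (-3, -72/17, 135/17)
T4 shear: x ← x + 1/2·y: (-3, -72/17, 135/17) → (-87/17, -72/17, 135/17)
T5 scale by (1/2, 1, -1): (-87/17, -72/17, 135/17) → (-87/34, -72/17, -135/17)
T6 translate by (2, 5, -1): (-87/34, -72/17, -135/17) → (-19/34, 13/17, -152/17)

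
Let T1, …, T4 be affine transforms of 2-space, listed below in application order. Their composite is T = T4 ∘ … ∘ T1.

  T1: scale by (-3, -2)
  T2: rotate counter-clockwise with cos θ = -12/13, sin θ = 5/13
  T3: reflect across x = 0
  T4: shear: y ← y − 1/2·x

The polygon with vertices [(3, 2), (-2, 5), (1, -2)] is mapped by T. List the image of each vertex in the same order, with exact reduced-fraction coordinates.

image vertices: (-128/13, 67/13), (22/13, 139/13), (-16/13, -55/13)

T1 scale by (-3, -2): (3, 2) → (-9, -4); (-2, 5) → (6, -10); (1, -2) → (-3, 4)
T2 rotate counter-clockwise with cos θ = -12/13, sin θ = 5/13: (-9, -4) → (128/13, 3/13); (6, -10) → (-22/13, 150/13); (-3, 4) → (16/13, -63/13)
T3 reflect across x = 0: (128/13, 3/13) → (-128/13, 3/13); (-22/13, 150/13) → (22/13, 150/13); (16/13, -63/13) → (-16/13, -63/13)
T4 shear: y ← y − 1/2·x: (-128/13, 3/13) → (-128/13, 67/13); (22/13, 150/13) → (22/13, 139/13); (-16/13, -63/13) → (-16/13, -55/13)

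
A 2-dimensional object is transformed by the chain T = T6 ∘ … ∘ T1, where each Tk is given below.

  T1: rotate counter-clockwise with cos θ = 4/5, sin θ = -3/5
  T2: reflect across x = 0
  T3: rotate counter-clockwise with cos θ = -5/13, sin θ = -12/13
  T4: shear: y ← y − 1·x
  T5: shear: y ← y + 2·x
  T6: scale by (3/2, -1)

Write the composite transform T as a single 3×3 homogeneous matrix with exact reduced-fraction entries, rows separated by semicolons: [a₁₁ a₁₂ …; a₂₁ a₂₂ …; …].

T1 = [4/5 3/5 0; -3/5 4/5 0; 0 0 1]
T2·T1 = [-4/5 -3/5 0; -3/5 4/5 0; 0 0 1]
T3·…·T1 = [-16/65 63/65 0; 63/65 16/65 0; 0 0 1]
T4·…·T1 = [-16/65 63/65 0; 79/65 -47/65 0; 0 0 1]
T5·…·T1 = [-16/65 63/65 0; 47/65 79/65 0; 0 0 1]
T6·…·T1 = [-24/65 189/130 0; -47/65 -79/65 0; 0 0 1]

T = [-24/65 189/130 0; -47/65 -79/65 0; 0 0 1]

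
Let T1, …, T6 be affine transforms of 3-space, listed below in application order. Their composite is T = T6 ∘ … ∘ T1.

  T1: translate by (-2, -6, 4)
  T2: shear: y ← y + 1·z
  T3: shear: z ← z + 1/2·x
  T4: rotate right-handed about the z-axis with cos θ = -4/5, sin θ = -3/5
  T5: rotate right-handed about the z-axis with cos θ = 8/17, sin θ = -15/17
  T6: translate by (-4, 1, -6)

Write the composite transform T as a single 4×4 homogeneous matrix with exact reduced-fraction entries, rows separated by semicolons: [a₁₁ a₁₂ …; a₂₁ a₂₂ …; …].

T1 = [1 0 0 -2; 0 1 0 -6; 0 0 1 4; 0 0 0 1]
T2·T1 = [1 0 0 -2; 0 1 1 -2; 0 0 1 4; 0 0 0 1]
T3·…·T1 = [1 0 0 -2; 0 1 1 -2; 1/2 0 1 3; 0 0 0 1]
T4·…·T1 = [-4/5 3/5 3/5 2/5; -3/5 -4/5 -4/5 14/5; 1/2 0 1 3; 0 0 0 1]
T5·…·T1 = [-77/85 -36/85 -36/85 226/85; 36/85 -77/85 -77/85 82/85; 1/2 0 1 3; 0 0 0 1]
T6·…·T1 = [-77/85 -36/85 -36/85 -114/85; 36/85 -77/85 -77/85 167/85; 1/2 0 1 -3; 0 0 0 1]

T = [-77/85 -36/85 -36/85 -114/85; 36/85 -77/85 -77/85 167/85; 1/2 0 1 -3; 0 0 0 1]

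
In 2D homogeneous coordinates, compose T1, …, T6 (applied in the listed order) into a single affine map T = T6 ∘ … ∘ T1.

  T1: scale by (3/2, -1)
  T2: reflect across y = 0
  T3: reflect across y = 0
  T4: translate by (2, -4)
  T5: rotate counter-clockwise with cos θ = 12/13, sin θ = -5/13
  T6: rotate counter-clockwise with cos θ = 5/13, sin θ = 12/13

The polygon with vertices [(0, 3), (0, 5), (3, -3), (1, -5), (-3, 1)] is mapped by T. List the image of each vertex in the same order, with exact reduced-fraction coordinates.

T1 scale by (3/2, -1): (0, 3) → (0, -3); (0, 5) → (0, -5); (3, -3) → (9/2, 3); (1, -5) → (3/2, 5); (-3, 1) → (-9/2, -1)
T2 reflect across y = 0: (0, -3) → (0, 3); (0, -5) → (0, 5); (9/2, 3) → (9/2, -3); (3/2, 5) → (3/2, -5); (-9/2, -1) → (-9/2, 1)
T3 reflect across y = 0: (0, 3) → (0, -3); (0, 5) → (0, -5); (9/2, -3) → (9/2, 3); (3/2, -5) → (3/2, 5); (-9/2, 1) → (-9/2, -1)
T4 translate by (2, -4): (0, -3) → (2, -7); (0, -5) → (2, -9); (9/2, 3) → (13/2, -1); (3/2, 5) → (7/2, 1); (-9/2, -1) → (-5/2, -5)
T5 rotate counter-clockwise with cos θ = 12/13, sin θ = -5/13: (2, -7) → (-11/13, -94/13); (2, -9) → (-21/13, -118/13); (13/2, -1) → (73/13, -89/26); (7/2, 1) → (47/13, -11/26); (-5/2, -5) → (-55/13, -95/26)
T6 rotate counter-clockwise with cos θ = 5/13, sin θ = 12/13: (-11/13, -94/13) → (1073/169, -602/169); (-21/13, -118/13) → (1311/169, -842/169); (73/13, -89/26) → (899/169, 1307/338); (47/13, -11/26) → (301/169, 1073/338); (-55/13, -95/26) → (295/169, -1795/338)

image vertices: (1073/169, -602/169), (1311/169, -842/169), (899/169, 1307/338), (301/169, 1073/338), (295/169, -1795/338)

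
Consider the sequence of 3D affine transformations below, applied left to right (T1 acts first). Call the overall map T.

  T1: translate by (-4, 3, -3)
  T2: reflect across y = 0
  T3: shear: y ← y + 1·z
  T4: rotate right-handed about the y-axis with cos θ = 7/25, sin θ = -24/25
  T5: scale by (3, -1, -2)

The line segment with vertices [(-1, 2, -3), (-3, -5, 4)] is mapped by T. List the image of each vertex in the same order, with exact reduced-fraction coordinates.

image vertices: (327/25, 11, 324/25), (-219/25, -3, 322/25)

T1 translate by (-4, 3, -3): (-1, 2, -3) → (-5, 5, -6); (-3, -5, 4) → (-7, -2, 1)
T2 reflect across y = 0: (-5, 5, -6) → (-5, -5, -6); (-7, -2, 1) → (-7, 2, 1)
T3 shear: y ← y + 1·z: (-5, -5, -6) → (-5, -11, -6); (-7, 2, 1) → (-7, 3, 1)
T4 rotate right-handed about the y-axis with cos θ = 7/25, sin θ = -24/25: (-5, -11, -6) → (109/25, -11, -162/25); (-7, 3, 1) → (-73/25, 3, -161/25)
T5 scale by (3, -1, -2): (109/25, -11, -162/25) → (327/25, 11, 324/25); (-73/25, 3, -161/25) → (-219/25, -3, 322/25)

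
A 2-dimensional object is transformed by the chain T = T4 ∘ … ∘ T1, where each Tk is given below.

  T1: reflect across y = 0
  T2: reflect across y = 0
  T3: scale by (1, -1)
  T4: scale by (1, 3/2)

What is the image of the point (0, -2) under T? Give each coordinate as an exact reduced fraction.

T(p) = (0, 3)

T1 reflect across y = 0: (0, -2) → (0, 2)
T2 reflect across y = 0: (0, 2) → (0, -2)
T3 scale by (1, -1): (0, -2) → (0, 2)
T4 scale by (1, 3/2): (0, 2) → (0, 3)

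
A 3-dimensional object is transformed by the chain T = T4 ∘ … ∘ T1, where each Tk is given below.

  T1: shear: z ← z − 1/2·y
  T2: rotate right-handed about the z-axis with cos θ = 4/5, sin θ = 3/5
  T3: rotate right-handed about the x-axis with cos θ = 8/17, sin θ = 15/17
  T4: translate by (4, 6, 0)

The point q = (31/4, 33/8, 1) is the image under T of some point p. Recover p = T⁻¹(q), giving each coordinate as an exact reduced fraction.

T1 = [1 0 0 0; 0 1 0 0; 0 -1/2 1 0; 0 0 0 1]
T2·T1 = [4/5 -3/5 0 0; 3/5 4/5 0 0; 0 -1/2 1 0; 0 0 0 1]
T3·…·T1 = [4/5 -3/5 0 0; 24/85 139/170 -15/17 0; 9/17 8/17 8/17 0; 0 0 0 1]
T4·…·T1 = [4/5 -3/5 0 4; 24/85 139/170 -15/17 6; 9/17 8/17 8/17 0; 0 0 0 1]
det M = 1; M⁻¹ = [4/5 24/85 9/17 -416/85; -3/5 32/85 12/17 12/85; -3/10 -59/85 14/17 456/85; 0 0 0 1]
M⁻¹ · (31/4, 33/8, 1)ᵀ = (3, -9/4, 1)ᵀ

p = (3, -9/4, 1)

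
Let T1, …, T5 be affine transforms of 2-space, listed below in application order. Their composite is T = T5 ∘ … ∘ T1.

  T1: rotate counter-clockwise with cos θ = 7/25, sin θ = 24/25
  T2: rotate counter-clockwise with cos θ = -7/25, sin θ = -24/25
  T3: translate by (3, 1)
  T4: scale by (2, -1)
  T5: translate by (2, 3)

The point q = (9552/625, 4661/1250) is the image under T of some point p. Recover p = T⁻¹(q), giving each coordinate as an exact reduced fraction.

T1 = [7/25 -24/25 0; 24/25 7/25 0; 0 0 1]
T2·T1 = [527/625 336/625 0; -336/625 527/625 0; 0 0 1]
T3·…·T1 = [527/625 336/625 3; -336/625 527/625 1; 0 0 1]
T4·…·T1 = [1054/625 672/625 6; 336/625 -527/625 -1; 0 0 1]
T5·…·T1 = [1054/625 672/625 8; 336/625 -527/625 2; 0 0 1]
det M = -2; M⁻¹ = [527/1250 336/625 -556/125; 168/625 -527/625 -58/125; 0 0 1]
M⁻¹ · (9552/625, 4661/1250)ᵀ = (4, 1/2)ᵀ

p = (4, 1/2)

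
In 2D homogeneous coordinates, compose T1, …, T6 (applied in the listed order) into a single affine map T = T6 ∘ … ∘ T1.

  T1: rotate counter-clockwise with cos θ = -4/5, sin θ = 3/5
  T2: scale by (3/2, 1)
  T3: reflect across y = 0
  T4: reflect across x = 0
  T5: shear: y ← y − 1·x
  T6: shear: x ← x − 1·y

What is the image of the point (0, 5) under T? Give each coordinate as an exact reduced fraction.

T1 rotate counter-clockwise with cos θ = -4/5, sin θ = 3/5: (0, 5) → (-3, -4)
T2 scale by (3/2, 1): (-3, -4) → (-9/2, -4)
T3 reflect across y = 0: (-9/2, -4) → (-9/2, 4)
T4 reflect across x = 0: (-9/2, 4) → (9/2, 4)
T5 shear: y ← y − 1·x: (9/2, 4) → (9/2, -1/2)
T6 shear: x ← x − 1·y: (9/2, -1/2) → (5, -1/2)

T(p) = (5, -1/2)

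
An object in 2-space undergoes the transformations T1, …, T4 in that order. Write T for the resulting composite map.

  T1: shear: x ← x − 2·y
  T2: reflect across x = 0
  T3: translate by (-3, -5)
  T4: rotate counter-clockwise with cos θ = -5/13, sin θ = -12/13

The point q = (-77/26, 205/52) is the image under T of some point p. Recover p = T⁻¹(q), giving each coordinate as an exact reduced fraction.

p = (1, 3/4)

T1 = [1 -2 0; 0 1 0; 0 0 1]
T2·T1 = [-1 2 0; 0 1 0; 0 0 1]
T3·…·T1 = [-1 2 -3; 0 1 -5; 0 0 1]
T4·…·T1 = [5/13 2/13 -45/13; 12/13 -29/13 61/13; 0 0 1]
det M = -1; M⁻¹ = [29/13 2/13 7; 12/13 -5/13 5; 0 0 1]
M⁻¹ · (-77/26, 205/52)ᵀ = (1, 3/4)ᵀ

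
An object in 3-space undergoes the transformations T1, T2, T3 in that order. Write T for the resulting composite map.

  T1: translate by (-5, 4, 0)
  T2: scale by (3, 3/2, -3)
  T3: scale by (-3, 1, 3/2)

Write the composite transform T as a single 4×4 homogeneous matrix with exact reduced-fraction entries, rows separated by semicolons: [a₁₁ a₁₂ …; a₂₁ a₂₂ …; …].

T1 = [1 0 0 -5; 0 1 0 4; 0 0 1 0; 0 0 0 1]
T2·T1 = [3 0 0 -15; 0 3/2 0 6; 0 0 -3 0; 0 0 0 1]
T3·…·T1 = [-9 0 0 45; 0 3/2 0 6; 0 0 -9/2 0; 0 0 0 1]

T = [-9 0 0 45; 0 3/2 0 6; 0 0 -9/2 0; 0 0 0 1]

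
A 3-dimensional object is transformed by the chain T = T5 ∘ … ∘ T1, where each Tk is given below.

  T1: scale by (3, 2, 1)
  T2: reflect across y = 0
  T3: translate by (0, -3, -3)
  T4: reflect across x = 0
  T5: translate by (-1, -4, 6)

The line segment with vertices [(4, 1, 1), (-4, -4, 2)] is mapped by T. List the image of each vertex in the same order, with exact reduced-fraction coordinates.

T1 scale by (3, 2, 1): (4, 1, 1) → (12, 2, 1); (-4, -4, 2) → (-12, -8, 2)
T2 reflect across y = 0: (12, 2, 1) → (12, -2, 1); (-12, -8, 2) → (-12, 8, 2)
T3 translate by (0, -3, -3): (12, -2, 1) → (12, -5, -2); (-12, 8, 2) → (-12, 5, -1)
T4 reflect across x = 0: (12, -5, -2) → (-12, -5, -2); (-12, 5, -1) → (12, 5, -1)
T5 translate by (-1, -4, 6): (-12, -5, -2) → (-13, -9, 4); (12, 5, -1) → (11, 1, 5)

image vertices: (-13, -9, 4), (11, 1, 5)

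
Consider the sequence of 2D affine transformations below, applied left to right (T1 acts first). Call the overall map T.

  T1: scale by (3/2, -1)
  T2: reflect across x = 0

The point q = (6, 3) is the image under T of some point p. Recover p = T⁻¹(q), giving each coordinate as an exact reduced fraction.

p = (-4, -3)

T1 = [3/2 0 0; 0 -1 0; 0 0 1]
T2·T1 = [-3/2 0 0; 0 -1 0; 0 0 1]
det M = 3/2; M⁻¹ = [-2/3 0 0; 0 -1 0; 0 0 1]
M⁻¹ · (6, 3)ᵀ = (-4, -3)ᵀ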